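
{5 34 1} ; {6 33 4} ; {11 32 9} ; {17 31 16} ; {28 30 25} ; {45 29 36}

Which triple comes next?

{73 28 49}

For the first coordinate, each term is the sum of the two before it: 5, 6, 11, 17, 28, 45 → 73.
Second coordinate: 34, 33, 32, 31, 30, 29 → 28 (−1 each step).
Third coordinate: 1, 4, 9, 16, 25, 36 → 49 (perfect squares: 1², 2², 3², …).
Putting it together: {73 28 49}.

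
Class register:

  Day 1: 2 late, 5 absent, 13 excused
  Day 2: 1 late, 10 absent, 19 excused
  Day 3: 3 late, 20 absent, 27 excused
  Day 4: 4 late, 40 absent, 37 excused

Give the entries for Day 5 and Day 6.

7 late, 80 absent, 49 excused; 11 late, 160 absent, 63 excused

For the late, each term is the sum of the two before it: 2, 1, 3, 4 → 7 → 11.
Absent: ×2 each step; 5, 10, 20, 40 → 80 → 160.
For the excused, differences are 6, 8, 10, … (increasing by 2 each time): 13, 19, 27, 37 → 49 → 63.
So the next two rows are 7 late, 80 absent, 49 excused and 11 late, 160 absent, 63 excused.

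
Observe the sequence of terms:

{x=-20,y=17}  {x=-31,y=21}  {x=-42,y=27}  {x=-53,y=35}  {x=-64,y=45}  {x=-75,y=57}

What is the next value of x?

-86

X goes -20, -31, -42, -53, -64, -75 → -86 (−11 each step).
Y: 17, 21, 27, 35, 45, 57 → 71 (differences are 4, 6, 8, … (increasing by 2 each time)).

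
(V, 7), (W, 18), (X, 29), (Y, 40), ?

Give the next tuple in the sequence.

Letter goes V, W, X, Y → Z (letters move forward 1 place in the alphabet).
Second value goes 7, 18, 29, 40 → 51 (+11 each step).
So the next tuple is (Z, 51).

(Z, 51)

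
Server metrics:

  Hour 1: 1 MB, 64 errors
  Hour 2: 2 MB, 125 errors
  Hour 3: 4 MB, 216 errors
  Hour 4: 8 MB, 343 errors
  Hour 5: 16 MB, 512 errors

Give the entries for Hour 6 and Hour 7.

32 MB, 729 errors; 64 MB, 1000 errors

MB: ×2 each step, so 1, 2, 4, 8, 16 → 32 → 64.
Errors goes 64, 125, 216, 343, 512 → 729 → 1000 (perfect cubes: 4³, 5³, 6³, …).
Putting the parts together: 32 MB, 729 errors and then 64 MB, 1000 errors.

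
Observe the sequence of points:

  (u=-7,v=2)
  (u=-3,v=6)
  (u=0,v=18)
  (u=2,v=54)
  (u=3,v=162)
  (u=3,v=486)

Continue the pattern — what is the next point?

U: differences are 4, 3, 2, … (decreasing by 1 each time); -7, -3, 0, 2, 3, 3 → 2.
V: ×3 each step, so 2, 6, 18, 54, 162, 486 → 1458.
So the next point is (u=2,v=1458).

(u=2,v=1458)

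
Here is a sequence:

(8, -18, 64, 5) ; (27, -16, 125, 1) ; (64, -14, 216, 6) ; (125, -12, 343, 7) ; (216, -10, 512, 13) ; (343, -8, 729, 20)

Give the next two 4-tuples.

For the first slot, perfect cubes: 2³, 3³, 4³, …: 8, 27, 64, 125, 216, 343 → 512 → 729.
Second slot: -18, -16, -14, -12, -10, -8 → -6 → -4 (+2 each step).
Third slot: perfect cubes: 4³, 5³, 6³, …, so 64, 125, 216, 343, 512, 729 → 1000 → 1331.
Fourth slot: each term is the sum of the two before it; 5, 1, 6, 7, 13, 20 → 33 → 53.
So the next two 4-tuples are (512, -6, 1000, 33) and (729, -4, 1331, 53).

(512, -6, 1000, 33), (729, -4, 1331, 53)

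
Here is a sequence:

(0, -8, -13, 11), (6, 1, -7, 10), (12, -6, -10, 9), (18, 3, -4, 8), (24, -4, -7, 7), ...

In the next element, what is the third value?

Third value: -13, -7, -10, -4, -7 → -1 (alternating steps +6, −3, +6, −3, …).

-1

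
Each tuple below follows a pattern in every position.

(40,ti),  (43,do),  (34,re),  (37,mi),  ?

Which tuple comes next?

(28,fa)

First component: 40, 43, 34, 37 → 28 (alternating steps +3, −9, +3, −9, …).
Note — runs through the solfège scale do→ti: ti, do, re, mi → fa.
Combining the parts gives (28,fa).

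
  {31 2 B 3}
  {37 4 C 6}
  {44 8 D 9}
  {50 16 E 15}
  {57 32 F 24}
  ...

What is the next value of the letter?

G

For the letter, letters move forward 1 place in the alphabet: B, C, D, E, F → G.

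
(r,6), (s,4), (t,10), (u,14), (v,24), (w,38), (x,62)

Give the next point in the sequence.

(y,100)

Letter — letters move forward 1 place in the alphabet: r, s, t, u, v, w, x → y.
Second part — each term is the sum of the two before it: 6, 4, 10, 14, 24, 38, 62 → 100.
So the next point is (y,100).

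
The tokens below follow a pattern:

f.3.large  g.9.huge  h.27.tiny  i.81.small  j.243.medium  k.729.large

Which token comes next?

Letter goes f, g, h, i, j, k → l (letters move forward 1 place in the alphabet).
Second component: 3, 9, 27, 81, 243, 729 → 2187 (×3 each step).
For the size, repeats large → huge → tiny → small → medium: large, huge, tiny, small, medium, large → huge.
Putting it together: l.2187.huge.

l.2187.huge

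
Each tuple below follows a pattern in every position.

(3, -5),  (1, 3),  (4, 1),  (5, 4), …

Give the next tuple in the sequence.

(9, 5)

For the first slot, each term is the sum of the two before it: 3, 1, 4, 5 → 9.
Second slot: always the previous value of the first slot, so -5, 3, 1, 4 → 5.
Combining the parts gives (9, 5).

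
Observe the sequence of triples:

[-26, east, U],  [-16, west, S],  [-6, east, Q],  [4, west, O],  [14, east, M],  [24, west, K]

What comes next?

First value — +10 each step: -26, -16, -6, 4, 14, 24 → 34.
Direction: alternates east ↔ west; east, west, east, west, east, west → east.
Letter: letters move back 2 places in the alphabet; U, S, Q, O, M, K → I.
Putting it together: [34, east, I].

[34, east, I]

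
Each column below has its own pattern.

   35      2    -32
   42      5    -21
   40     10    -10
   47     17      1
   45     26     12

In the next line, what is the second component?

Second component: differences are 3, 5, 7, … (increasing by 2 each time), so 2, 5, 10, 17, 26 → 37.

37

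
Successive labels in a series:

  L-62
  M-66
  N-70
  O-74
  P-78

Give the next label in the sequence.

For the letter, letters move forward 1 place in the alphabet: L, M, N, O, P → Q.
Second component: +4 each step; 62, 66, 70, 74, 78 → 82.
Combining the parts gives Q-82.

Q-82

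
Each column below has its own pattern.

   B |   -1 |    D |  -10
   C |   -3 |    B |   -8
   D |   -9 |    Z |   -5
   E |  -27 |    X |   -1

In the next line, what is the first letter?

First letter: letters move forward 1 place in the alphabet, so B, C, D, E → F.
Second component: -1, -3, -9, -27 → -81 (×3 each step).
Second letter: D, B, Z, X → V (letters move back 2 places in the alphabet, wrapping A→Z).
Fourth component goes -10, -8, -5, -1 → 4 (differences are 2, 3, 4, … (increasing by 1 each time)).

F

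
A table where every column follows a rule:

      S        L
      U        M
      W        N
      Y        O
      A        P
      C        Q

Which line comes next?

E  R

First letter — letters move forward 2 places in the alphabet, wrapping Z→A: S, U, W, Y, A, C → E.
Second letter: letters move forward 1 place in the alphabet; L, M, N, O, P, Q → R.
So the next line is E  R.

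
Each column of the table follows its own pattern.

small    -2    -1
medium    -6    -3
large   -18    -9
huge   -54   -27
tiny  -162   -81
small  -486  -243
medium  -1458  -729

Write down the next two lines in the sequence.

Size: repeats small → medium → large → huge → tiny; small, medium, large, huge, tiny, small, medium → large → huge.
Second component — ×3 each step: -2, -6, -18, -54, -162, -486, -1458 → -4374 → -13122.
Third component: -1, -3, -9, -27, -81, -243, -729 → -2187 → -6561 (×3 each step).
So the next two lines are large  -4374  -2187 and huge  -13122  -6561.

large  -4374  -2187; huge  -13122  -6561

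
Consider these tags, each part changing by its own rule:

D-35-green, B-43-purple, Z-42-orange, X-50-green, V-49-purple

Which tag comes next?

Letter: letters move back 2 places in the alphabet, wrapping A→Z, so D, B, Z, X, V → T.
Second component goes 35, 43, 42, 50, 49 → 57 (alternating steps +8, −1, +8, −1, …).
Colour — repeats green → purple → orange: green, purple, orange, green, purple → orange.
Combining the parts gives T-57-orange.

T-57-orange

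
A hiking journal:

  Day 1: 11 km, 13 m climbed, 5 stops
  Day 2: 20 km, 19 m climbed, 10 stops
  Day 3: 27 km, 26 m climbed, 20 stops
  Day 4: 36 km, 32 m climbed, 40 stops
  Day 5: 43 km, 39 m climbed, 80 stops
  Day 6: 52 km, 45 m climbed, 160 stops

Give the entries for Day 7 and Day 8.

59 km, 52 m climbed, 320 stops; 68 km, 58 m climbed, 640 stops

Km: 11, 20, 27, 36, 43, 52 → 59 → 68 (alternating steps +9, +7, +9, +7, …).
M climbed: 13, 19, 26, 32, 39, 45 → 52 → 58 (alternating steps +6, +7, +6, +7, …).
Stops: 5, 10, 20, 40, 80, 160 → 320 → 640 (×2 each step).
Putting the parts together: 59 km, 52 m climbed, 320 stops and then 68 km, 58 m climbed, 640 stops.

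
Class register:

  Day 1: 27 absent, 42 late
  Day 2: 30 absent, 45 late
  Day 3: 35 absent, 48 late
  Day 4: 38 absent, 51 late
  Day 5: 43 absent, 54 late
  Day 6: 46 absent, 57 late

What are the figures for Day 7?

51 absent, 60 late

Absent: alternating steps +3, +5, +3, +5, …, so 27, 30, 35, 38, 43, 46 → 51.
Late: 42, 45, 48, 51, 54, 57 → 60 (+3 each step).
Putting it together: 51 absent, 60 late.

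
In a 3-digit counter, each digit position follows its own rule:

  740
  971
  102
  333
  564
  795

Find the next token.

926

First digit — +2 each step, mod 10: 7, 9, 1, 3, 5, 7 → 9.
Second digit goes 4, 7, 0, 3, 6, 9 → 2 (+3 each step, mod 10).
Third digit: 0, 1, 2, 3, 4, 5 → 6 (+1 each step, mod 10).
So the next token is 926.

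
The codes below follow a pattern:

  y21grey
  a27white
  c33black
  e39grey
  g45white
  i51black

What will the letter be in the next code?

Letter goes y, a, c, e, g, i → k (letters move forward 2 places in the alphabet, wrapping Z→A).
Second component: 21, 27, 33, 39, 45, 51 → 57 (+6 each step).
For the shade, repeats grey → white → black: grey, white, black, grey, white, black → grey.

k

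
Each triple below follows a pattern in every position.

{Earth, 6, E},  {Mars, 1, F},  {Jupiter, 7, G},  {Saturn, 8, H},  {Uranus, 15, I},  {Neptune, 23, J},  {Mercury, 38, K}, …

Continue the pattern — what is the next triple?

Planet: Earth, Mars, Jupiter, Saturn, Uranus, Neptune, Mercury → Venus (runs through the planets Mercury→Neptune).
Second entry: each term is the sum of the two before it; 6, 1, 7, 8, 15, 23, 38 → 61.
Letter: letters move forward 1 place in the alphabet, so E, F, G, H, I, J, K → L.
So the next triple is {Venus, 61, L}.

{Venus, 61, L}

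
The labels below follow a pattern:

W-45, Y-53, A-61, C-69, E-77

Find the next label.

G-85

Letter: letters move forward 2 places in the alphabet, wrapping Z→A, so W, Y, A, C, E → G.
For the second component, +8 each step: 45, 53, 61, 69, 77 → 85.
Putting it together: G-85.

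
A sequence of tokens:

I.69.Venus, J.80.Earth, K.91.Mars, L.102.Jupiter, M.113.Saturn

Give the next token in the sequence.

N.124.Uranus

For the letter, letters move forward 1 place in the alphabet: I, J, K, L, M → N.
Second component: +11 each step; 69, 80, 91, 102, 113 → 124.
Planet — runs through the planets Mercury→Neptune: Venus, Earth, Mars, Jupiter, Saturn → Uranus.
So the next token is N.124.Uranus.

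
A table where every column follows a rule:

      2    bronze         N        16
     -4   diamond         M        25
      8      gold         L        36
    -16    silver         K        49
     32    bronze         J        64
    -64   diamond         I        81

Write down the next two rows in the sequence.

128  gold  H  100; -256  silver  G  121

First component: 2, -4, 8, -16, 32, -64 → 128 → -256 (×(-2) each step).
Rank: bronze, diamond, gold, silver, bronze, diamond → gold → silver (repeats bronze → diamond → gold → silver).
Letter: letters move back 1 place in the alphabet; N, M, L, K, J, I → H → G.
Fourth component: 16, 25, 36, 49, 64, 81 → 100 → 121 (perfect squares: 4², 5², 6², …).
So the next two rows are 128  gold  H  100 and -256  silver  G  121.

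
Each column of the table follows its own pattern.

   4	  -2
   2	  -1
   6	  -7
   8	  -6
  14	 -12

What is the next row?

First component goes 4, 2, 6, 8, 14 → 22 (each term is the sum of the two before it).
Second component: alternating steps +1, −6, +1, −6, …, so -2, -1, -7, -6, -12 → -11.
So the next row is 22  -11.

22  -11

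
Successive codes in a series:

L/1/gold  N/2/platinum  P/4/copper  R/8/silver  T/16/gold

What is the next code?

V/32/platinum

Letter: letters move forward 2 places in the alphabet; L, N, P, R, T → V.
Second component: 1, 2, 4, 8, 16 → 32 (×2 each step).
Metal — repeats gold → platinum → copper → silver: gold, platinum, copper, silver, gold → platinum.
Putting it together: V/32/platinum.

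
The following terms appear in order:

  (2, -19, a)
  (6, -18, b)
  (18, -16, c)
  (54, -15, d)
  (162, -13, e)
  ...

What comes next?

First coordinate: ×3 each step; 2, 6, 18, 54, 162 → 486.
Second coordinate — alternating steps +1, +2, +1, +2, …: -19, -18, -16, -15, -13 → -12.
Letter — letters move forward 1 place in the alphabet: a, b, c, d, e → f.
Putting it together: (486, -12, f).

(486, -12, f)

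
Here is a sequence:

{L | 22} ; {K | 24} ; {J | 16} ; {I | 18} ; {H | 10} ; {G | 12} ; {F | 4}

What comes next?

Letter — letters move back 1 place in the alphabet: L, K, J, I, H, G, F → E.
Second slot: alternating steps +2, −8, +2, −8, …; 22, 24, 16, 18, 10, 12, 4 → 6.
Combining the parts gives {E | 6}.

{E | 6}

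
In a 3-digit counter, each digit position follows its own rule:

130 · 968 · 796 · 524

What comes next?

First digit: −2 each step, mod 10; 1, 9, 7, 5 → 3.
Second digit: +3 each step, mod 10; 3, 6, 9, 2 → 5.
Third digit: −2 each step, mod 10, so 0, 8, 6, 4 → 2.
Combining the parts gives 352.

352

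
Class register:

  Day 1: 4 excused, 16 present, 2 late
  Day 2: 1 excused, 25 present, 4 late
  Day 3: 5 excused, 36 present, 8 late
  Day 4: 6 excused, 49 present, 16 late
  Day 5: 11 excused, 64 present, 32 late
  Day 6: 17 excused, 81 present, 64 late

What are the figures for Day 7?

Excused: 4, 1, 5, 6, 11, 17 → 28 (each term is the sum of the two before it).
Present: perfect squares: 4², 5², 6², …; 16, 25, 36, 49, 64, 81 → 100.
For the late, ×2 each step: 2, 4, 8, 16, 32, 64 → 128.
Putting it together: 28 excused, 100 present, 128 late.

28 excused, 100 present, 128 late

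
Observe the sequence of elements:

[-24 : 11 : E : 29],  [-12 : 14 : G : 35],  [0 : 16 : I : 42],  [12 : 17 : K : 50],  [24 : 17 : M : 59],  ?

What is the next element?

First entry: +12 each step; -24, -12, 0, 12, 24 → 36.
Second entry: differences are 3, 2, 1, … (decreasing by 1 each time), so 11, 14, 16, 17, 17 → 16.
Letter: letters move forward 2 places in the alphabet; E, G, I, K, M → O.
Fourth entry: differences are 6, 7, 8, … (increasing by 1 each time), so 29, 35, 42, 50, 59 → 69.
Putting it together: [36 : 16 : O : 69].

[36 : 16 : O : 69]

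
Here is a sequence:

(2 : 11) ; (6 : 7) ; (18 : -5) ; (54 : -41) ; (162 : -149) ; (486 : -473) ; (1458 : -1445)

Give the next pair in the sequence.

For the first entry, ×3 each step: 2, 6, 18, 54, 162, 486, 1458 → 4374.
Second entry: 11, 7, -5, -41, -149, -473, -1445 → -4361 (together with the first entry always sums to 13).
So the next pair is (4374 : -4361).

(4374 : -4361)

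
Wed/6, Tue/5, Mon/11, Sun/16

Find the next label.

Sat/27

For the day, runs backward through the weekdays Mon→Sun: Wed, Tue, Mon, Sun → Sat.
Second component: each term is the sum of the two before it, so 6, 5, 11, 16 → 27.
So the next label is Sat/27.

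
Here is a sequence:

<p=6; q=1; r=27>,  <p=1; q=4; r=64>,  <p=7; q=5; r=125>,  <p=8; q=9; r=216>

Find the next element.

P: each term is the sum of the two before it, so 6, 1, 7, 8 → 15.
Q: each term is the sum of the two before it, so 1, 4, 5, 9 → 14.
R: perfect cubes: 3³, 4³, 5³, …, so 27, 64, 125, 216 → 343.
Combining the parts gives <p=15; q=14; r=343>.

<p=15; q=14; r=343>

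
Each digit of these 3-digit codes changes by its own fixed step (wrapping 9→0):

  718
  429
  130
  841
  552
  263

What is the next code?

First digit: 7, 4, 1, 8, 5, 2 → 9 (−3 each step, mod 10).
Second digit — +1 each step, mod 10: 1, 2, 3, 4, 5, 6 → 7.
Third digit goes 8, 9, 0, 1, 2, 3 → 4 (+1 each step, mod 10).
Combining the parts gives 974.

974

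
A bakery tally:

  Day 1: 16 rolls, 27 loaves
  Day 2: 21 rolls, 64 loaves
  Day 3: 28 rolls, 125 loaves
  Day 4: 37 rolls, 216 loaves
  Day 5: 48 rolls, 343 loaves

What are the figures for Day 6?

Rolls: differences are 5, 7, 9, … (increasing by 2 each time), so 16, 21, 28, 37, 48 → 61.
Loaves — perfect cubes: 3³, 4³, 5³, …: 27, 64, 125, 216, 343 → 512.
Combining the parts gives 61 rolls, 512 loaves.

61 rolls, 512 loaves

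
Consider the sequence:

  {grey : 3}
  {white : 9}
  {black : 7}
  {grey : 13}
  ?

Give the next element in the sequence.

{white : 11}

For the shade, repeats grey → white → black: grey, white, black, grey → white.
Second component — alternating steps +6, −2, +6, −2, …: 3, 9, 7, 13 → 11.
Putting it together: {white : 11}.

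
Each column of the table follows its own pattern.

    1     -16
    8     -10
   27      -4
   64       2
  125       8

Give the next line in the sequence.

First component: perfect cubes: 1³, 2³, 3³, …, so 1, 8, 27, 64, 125 → 216.
Second component — +6 each step: -16, -10, -4, 2, 8 → 14.
Putting it together: 216  14.

216  14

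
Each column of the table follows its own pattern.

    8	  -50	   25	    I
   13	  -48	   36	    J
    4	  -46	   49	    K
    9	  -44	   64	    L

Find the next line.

First component: alternating steps +5, −9, +5, −9, …; 8, 13, 4, 9 → 0.
Second component — +2 each step: -50, -48, -46, -44 → -42.
Third component: 25, 36, 49, 64 → 81 (perfect squares: 5², 6², 7², …).
Letter: letters move forward 1 place in the alphabet; I, J, K, L → M.
So the next line is 0  -42  81  M.

0  -42  81  M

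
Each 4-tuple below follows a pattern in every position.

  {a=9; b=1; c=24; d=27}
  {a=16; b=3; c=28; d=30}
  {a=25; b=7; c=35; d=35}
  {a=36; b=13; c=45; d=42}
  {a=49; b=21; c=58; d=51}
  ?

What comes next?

{a=64; b=31; c=74; d=62}

A: 9, 16, 25, 36, 49 → 64 (perfect squares: 3², 4², 5², …).
B: differences are 2, 4, 6, … (increasing by 2 each time); 1, 3, 7, 13, 21 → 31.
C — differences are 4, 7, 10, … (increasing by 3 each time): 24, 28, 35, 45, 58 → 74.
D: differences are 3, 5, 7, … (increasing by 2 each time); 27, 30, 35, 42, 51 → 62.
Putting it together: {a=64; b=31; c=74; d=62}.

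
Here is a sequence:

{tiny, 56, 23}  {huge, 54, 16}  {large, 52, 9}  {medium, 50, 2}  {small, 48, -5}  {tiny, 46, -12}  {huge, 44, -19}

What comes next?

Size: repeats tiny → huge → large → medium → small, so tiny, huge, large, medium, small, tiny, huge → large.
Second slot: −2 each step; 56, 54, 52, 50, 48, 46, 44 → 42.
Third slot — −7 each step: 23, 16, 9, 2, -5, -12, -19 → -26.
So the next triple is {large, 42, -26}.

{large, 42, -26}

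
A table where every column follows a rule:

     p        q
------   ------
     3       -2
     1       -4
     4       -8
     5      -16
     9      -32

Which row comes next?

Column p: each term is the sum of the two before it, so 3, 1, 4, 5, 9 → 14.
Column q: ×2 each step; -2, -4, -8, -16, -32 → -64.
Putting it together: 14  -64.

14  -64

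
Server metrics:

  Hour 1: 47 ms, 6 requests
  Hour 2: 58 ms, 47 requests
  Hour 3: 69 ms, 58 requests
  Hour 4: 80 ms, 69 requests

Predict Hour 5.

91 ms, 80 requests

Ms: 47, 58, 69, 80 → 91 (+11 each step).
Requests: always the previous value of the ms; 6, 47, 58, 69 → 80.
Putting it together: 91 ms, 80 requests.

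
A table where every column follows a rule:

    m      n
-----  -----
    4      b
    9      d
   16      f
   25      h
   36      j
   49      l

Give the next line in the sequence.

Column m: perfect squares: 2², 3², 4², …; 4, 9, 16, 25, 36, 49 → 64.
Column n: letters move forward 2 places in the alphabet; b, d, f, h, j, l → n.
Combining the parts gives 64  n.

64  n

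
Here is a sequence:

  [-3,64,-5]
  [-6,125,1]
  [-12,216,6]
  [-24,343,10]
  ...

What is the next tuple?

First part — ×2 each step: -3, -6, -12, -24 → -48.
Second part: perfect cubes: 4³, 5³, 6³, …; 64, 125, 216, 343 → 512.
For the third part, differences are 6, 5, 4, … (decreasing by 1 each time): -5, 1, 6, 10 → 13.
So the next tuple is [-48,512,13].

[-48,512,13]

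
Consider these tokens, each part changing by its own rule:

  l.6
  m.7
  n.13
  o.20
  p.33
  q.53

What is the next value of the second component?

For the second component, each term is the sum of the two before it: 6, 7, 13, 20, 33, 53 → 86.

86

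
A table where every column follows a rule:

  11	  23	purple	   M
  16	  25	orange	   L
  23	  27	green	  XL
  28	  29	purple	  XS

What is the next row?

For the first component, alternating steps +5, +7, +5, +7, …: 11, 16, 23, 28 → 35.
Second component — +2 each step: 23, 25, 27, 29 → 31.
Colour — repeats purple → orange → green: purple, orange, green, purple → orange.
For the size, runs through clothing sizes XS→XL: M, L, XL, XS → S.
Putting it together: 35  31  orange  S.

35  31  orange  S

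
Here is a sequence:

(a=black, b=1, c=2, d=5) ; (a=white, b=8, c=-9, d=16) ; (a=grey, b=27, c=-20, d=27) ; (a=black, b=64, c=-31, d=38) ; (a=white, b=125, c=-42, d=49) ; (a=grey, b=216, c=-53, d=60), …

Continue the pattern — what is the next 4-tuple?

(a=black, b=343, c=-64, d=71)

A: repeats black → white → grey, so black, white, grey, black, white, grey → black.
B goes 1, 8, 27, 64, 125, 216 → 343 (perfect cubes: 1³, 2³, 3³, …).
C: −11 each step; 2, -9, -20, -31, -42, -53 → -64.
D goes 5, 16, 27, 38, 49, 60 → 71 (together with the c always sums to 7).
So the next 4-tuple is (a=black, b=343, c=-64, d=71).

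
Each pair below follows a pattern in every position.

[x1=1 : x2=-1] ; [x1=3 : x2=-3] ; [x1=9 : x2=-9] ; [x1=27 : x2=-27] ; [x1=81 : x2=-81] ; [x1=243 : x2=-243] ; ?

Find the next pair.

X1: 1, 3, 9, 27, 81, 243 → 729 (×3 each step).
X2 — ×3 each step: -1, -3, -9, -27, -81, -243 → -729.
Putting it together: [x1=729 : x2=-729].

[x1=729 : x2=-729]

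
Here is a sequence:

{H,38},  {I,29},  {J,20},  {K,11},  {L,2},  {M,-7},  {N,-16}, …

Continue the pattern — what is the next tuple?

{O,-25}

Letter: letters move forward 1 place in the alphabet; H, I, J, K, L, M, N → O.
Second entry: −9 each step; 38, 29, 20, 11, 2, -7, -16 → -25.
Putting it together: {O,-25}.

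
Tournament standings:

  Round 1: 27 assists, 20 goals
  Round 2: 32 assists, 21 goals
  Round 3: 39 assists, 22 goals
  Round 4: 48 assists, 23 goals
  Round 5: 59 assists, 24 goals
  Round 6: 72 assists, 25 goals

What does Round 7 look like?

87 assists, 26 goals

For the assists, differences are 5, 7, 9, … (increasing by 2 each time): 27, 32, 39, 48, 59, 72 → 87.
Goals: +1 each step, so 20, 21, 22, 23, 24, 25 → 26.
Putting it together: 87 assists, 26 goals.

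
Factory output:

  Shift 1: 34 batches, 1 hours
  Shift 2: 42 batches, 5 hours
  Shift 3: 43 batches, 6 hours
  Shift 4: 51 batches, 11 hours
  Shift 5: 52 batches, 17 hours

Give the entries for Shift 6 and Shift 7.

60 batches, 28 hours; 61 batches, 45 hours

Batches — alternating steps +8, +1, +8, +1, …: 34, 42, 43, 51, 52 → 60 → 61.
For the hours, each term is the sum of the two before it: 1, 5, 6, 11, 17 → 28 → 45.
Putting the parts together: 60 batches, 28 hours and then 61 batches, 45 hours.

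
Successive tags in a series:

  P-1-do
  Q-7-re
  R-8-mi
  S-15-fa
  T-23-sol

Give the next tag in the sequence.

Letter — letters move forward 1 place in the alphabet: P, Q, R, S, T → U.
Second component: 1, 7, 8, 15, 23 → 38 (each term is the sum of the two before it).
Note: do, re, mi, fa, sol → la (runs through the solfège scale do→ti).
So the next tag is U-38-la.

U-38-la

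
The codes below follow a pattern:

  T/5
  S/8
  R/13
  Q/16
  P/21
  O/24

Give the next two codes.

Letter goes T, S, R, Q, P, O → N → M (letters move back 1 place in the alphabet).
Second component: alternating steps +3, +5, +3, +5, …; 5, 8, 13, 16, 21, 24 → 29 → 32.
So the next two codes are N/29 and M/32.

N/29 then M/32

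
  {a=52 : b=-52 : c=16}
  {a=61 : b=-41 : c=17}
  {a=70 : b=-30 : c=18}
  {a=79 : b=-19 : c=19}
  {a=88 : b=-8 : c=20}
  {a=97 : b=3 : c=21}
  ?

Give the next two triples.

A: 52, 61, 70, 79, 88, 97 → 106 → 115 (+9 each step).
B: +11 each step, so -52, -41, -30, -19, -8, 3 → 14 → 25.
C goes 16, 17, 18, 19, 20, 21 → 22 → 23 (+1 each step).
So the next two triples are {a=106 : b=14 : c=22} and {a=115 : b=25 : c=23}.

{a=106 : b=14 : c=22}, {a=115 : b=25 : c=23}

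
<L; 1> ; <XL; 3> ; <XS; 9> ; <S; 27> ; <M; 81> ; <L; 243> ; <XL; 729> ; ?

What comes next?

<XS; 2187>

Size: L, XL, XS, S, M, L, XL → XS (repeats L → XL → XS → S → M).
Second slot: ×3 each step, so 1, 3, 9, 27, 81, 243, 729 → 2187.
Putting it together: <XS; 2187>.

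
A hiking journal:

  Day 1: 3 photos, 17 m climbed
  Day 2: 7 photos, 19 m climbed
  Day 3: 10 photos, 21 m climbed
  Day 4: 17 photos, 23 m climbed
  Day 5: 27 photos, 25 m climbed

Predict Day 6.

44 photos, 27 m climbed

Photos: each term is the sum of the two before it, so 3, 7, 10, 17, 27 → 44.
M climbed: +2 each step; 17, 19, 21, 23, 25 → 27.
Combining the parts gives 44 photos, 27 m climbed.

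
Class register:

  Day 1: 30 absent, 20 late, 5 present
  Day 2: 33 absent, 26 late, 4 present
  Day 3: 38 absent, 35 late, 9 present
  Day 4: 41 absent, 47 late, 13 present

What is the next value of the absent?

46

Absent: alternating steps +3, +5, +3, +5, …, so 30, 33, 38, 41 → 46.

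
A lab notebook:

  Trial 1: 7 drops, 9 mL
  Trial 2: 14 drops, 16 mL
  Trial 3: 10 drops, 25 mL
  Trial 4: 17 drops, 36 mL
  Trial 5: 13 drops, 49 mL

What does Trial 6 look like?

20 drops, 64 mL

Drops: alternating steps +7, −4, +7, −4, …; 7, 14, 10, 17, 13 → 20.
ML: perfect squares: 3², 4², 5², …; 9, 16, 25, 36, 49 → 64.
Putting it together: 20 drops, 64 mL.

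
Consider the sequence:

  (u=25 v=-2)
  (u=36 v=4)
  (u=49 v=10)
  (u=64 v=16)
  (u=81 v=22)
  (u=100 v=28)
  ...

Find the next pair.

(u=121 v=34)

U — perfect squares: 5², 6², 7², …: 25, 36, 49, 64, 81, 100 → 121.
V goes -2, 4, 10, 16, 22, 28 → 34 (+6 each step).
Combining the parts gives (u=121 v=34).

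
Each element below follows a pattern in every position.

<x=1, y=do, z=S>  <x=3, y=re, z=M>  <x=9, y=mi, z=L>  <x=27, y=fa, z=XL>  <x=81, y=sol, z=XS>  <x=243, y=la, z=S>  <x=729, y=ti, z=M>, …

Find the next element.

<x=2187, y=do, z=L>

X goes 1, 3, 9, 27, 81, 243, 729 → 2187 (×3 each step).
Y goes do, re, mi, fa, sol, la, ti → do (runs through the solfège scale do→ti).
For the z, repeats S → M → L → XL → XS: S, M, L, XL, XS, S, M → L.
Combining the parts gives <x=2187, y=do, z=L>.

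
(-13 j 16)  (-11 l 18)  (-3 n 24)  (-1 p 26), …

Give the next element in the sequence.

(7 r 32)

First component goes -13, -11, -3, -1 → 7 (alternating steps +2, +8, +2, +8, …).
Letter: letters move forward 2 places in the alphabet, so j, l, n, p → r.
Third component — alternating steps +2, +6, +2, +6, …: 16, 18, 24, 26 → 32.
Putting it together: (7 r 32).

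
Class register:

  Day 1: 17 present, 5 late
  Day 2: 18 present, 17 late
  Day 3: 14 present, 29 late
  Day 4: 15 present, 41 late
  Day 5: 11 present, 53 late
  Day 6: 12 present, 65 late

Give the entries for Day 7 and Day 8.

8 present, 77 late; 9 present, 89 late

Present: 17, 18, 14, 15, 11, 12 → 8 → 9 (alternating steps +1, −4, +1, −4, …).
Late — +12 each step: 5, 17, 29, 41, 53, 65 → 77 → 89.
So the next two lines are 8 present, 77 late and 9 present, 89 late.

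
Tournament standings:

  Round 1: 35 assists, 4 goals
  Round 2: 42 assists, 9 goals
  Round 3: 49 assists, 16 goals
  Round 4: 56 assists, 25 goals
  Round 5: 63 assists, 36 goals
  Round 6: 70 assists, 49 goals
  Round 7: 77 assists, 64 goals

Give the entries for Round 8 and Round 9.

84 assists, 81 goals; 91 assists, 100 goals

Assists: +7 each step, so 35, 42, 49, 56, 63, 70, 77 → 84 → 91.
Goals goes 4, 9, 16, 25, 36, 49, 64 → 81 → 100 (perfect squares: 2², 3², 4², …).
Putting the parts together: 84 assists, 81 goals and then 91 assists, 100 goals.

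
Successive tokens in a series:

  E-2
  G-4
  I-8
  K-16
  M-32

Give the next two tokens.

Letter: letters move forward 2 places in the alphabet, so E, G, I, K, M → O → Q.
Second component goes 2, 4, 8, 16, 32 → 64 → 128 (×2 each step).
So the next two tokens are O-64 and Q-128.

O-64, Q-128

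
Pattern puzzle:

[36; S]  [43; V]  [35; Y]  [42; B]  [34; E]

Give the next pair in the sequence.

[41; H]

First slot — alternating steps +7, −8, +7, −8, …: 36, 43, 35, 42, 34 → 41.
Letter: letters move forward 3 places in the alphabet, wrapping Z→A, so S, V, Y, B, E → H.
Combining the parts gives [41; H].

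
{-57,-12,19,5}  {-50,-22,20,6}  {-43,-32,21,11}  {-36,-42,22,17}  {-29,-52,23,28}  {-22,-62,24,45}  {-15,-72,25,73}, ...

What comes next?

First value goes -57, -50, -43, -36, -29, -22, -15 → -8 (+7 each step).
Second value goes -12, -22, -32, -42, -52, -62, -72 → -82 (−10 each step).
For the third value, +1 each step: 19, 20, 21, 22, 23, 24, 25 → 26.
For the fourth value, each term is the sum of the two before it: 5, 6, 11, 17, 28, 45, 73 → 118.
So the next element is {-8,-82,26,118}.

{-8,-82,26,118}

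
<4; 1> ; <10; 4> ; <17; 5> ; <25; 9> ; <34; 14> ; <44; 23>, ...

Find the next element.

<55; 37>

First slot — differences are 6, 7, 8, … (increasing by 1 each time): 4, 10, 17, 25, 34, 44 → 55.
Second slot goes 1, 4, 5, 9, 14, 23 → 37 (each term is the sum of the two before it).
Putting it together: <55; 37>.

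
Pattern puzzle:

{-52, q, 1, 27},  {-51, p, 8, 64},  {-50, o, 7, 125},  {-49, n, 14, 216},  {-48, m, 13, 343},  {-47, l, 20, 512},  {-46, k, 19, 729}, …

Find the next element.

{-45, j, 26, 1000}

For the first entry, +1 each step: -52, -51, -50, -49, -48, -47, -46 → -45.
Letter: letters move back 1 place in the alphabet, so q, p, o, n, m, l, k → j.
Third entry goes 1, 8, 7, 14, 13, 20, 19 → 26 (alternating steps +7, −1, +7, −1, …).
Fourth entry — perfect cubes: 3³, 4³, 5³, …: 27, 64, 125, 216, 343, 512, 729 → 1000.
So the next element is {-45, j, 26, 1000}.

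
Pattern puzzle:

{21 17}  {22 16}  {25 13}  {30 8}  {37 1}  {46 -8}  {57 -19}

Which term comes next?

{70 -32}

First coordinate goes 21, 22, 25, 30, 37, 46, 57 → 70 (differences are 1, 3, 5, … (increasing by 2 each time)).
Second coordinate: 17, 16, 13, 8, 1, -8, -19 → -32 (together with the first coordinate always sums to 38).
So the next term is {70 -32}.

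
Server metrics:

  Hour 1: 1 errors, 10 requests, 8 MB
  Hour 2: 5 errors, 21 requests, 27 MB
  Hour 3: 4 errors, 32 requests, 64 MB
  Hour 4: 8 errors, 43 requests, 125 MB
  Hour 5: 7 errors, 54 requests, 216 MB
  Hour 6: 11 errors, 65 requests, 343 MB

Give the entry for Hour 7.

Errors: alternating steps +4, −1, +4, −1, …, so 1, 5, 4, 8, 7, 11 → 10.
Requests: +11 each step, so 10, 21, 32, 43, 54, 65 → 76.
MB — perfect cubes: 2³, 3³, 4³, …: 8, 27, 64, 125, 216, 343 → 512.
Combining the parts gives 10 errors, 76 requests, 512 MB.

10 errors, 76 requests, 512 MB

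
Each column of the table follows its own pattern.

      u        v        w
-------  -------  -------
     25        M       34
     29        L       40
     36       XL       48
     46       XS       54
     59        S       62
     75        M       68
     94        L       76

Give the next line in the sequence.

116  XL  82

Column u: differences are 4, 7, 10, … (increasing by 3 each time); 25, 29, 36, 46, 59, 75, 94 → 116.
Column v: repeats M → L → XL → XS → S, so M, L, XL, XS, S, M, L → XL.
Column w — alternating steps +6, +8, +6, +8, …: 34, 40, 48, 54, 62, 68, 76 → 82.
So the next line is 116  XL  82.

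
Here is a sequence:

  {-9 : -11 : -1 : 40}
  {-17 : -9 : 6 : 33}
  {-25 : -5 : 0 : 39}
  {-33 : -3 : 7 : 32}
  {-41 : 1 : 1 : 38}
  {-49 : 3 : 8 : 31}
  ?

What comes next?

For the first value, −8 each step: -9, -17, -25, -33, -41, -49 → -57.
Second value goes -11, -9, -5, -3, 1, 3 → 7 (alternating steps +2, +4, +2, +4, …).
Third value: alternating steps +7, −6, +7, −6, …, so -1, 6, 0, 7, 1, 8 → 2.
Fourth value: 40, 33, 39, 32, 38, 31 → 37 (together with the third value always sums to 39).
Putting it together: {-57 : 7 : 2 : 37}.

{-57 : 7 : 2 : 37}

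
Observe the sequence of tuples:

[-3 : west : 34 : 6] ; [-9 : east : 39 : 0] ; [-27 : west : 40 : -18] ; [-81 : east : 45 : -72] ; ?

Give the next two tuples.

First part — ×3 each step: -3, -9, -27, -81 → -243 → -729.
Direction: alternates west ↔ east; west, east, west, east → west → east.
Third part: 34, 39, 40, 45 → 46 → 51 (alternating steps +5, +1, +5, +1, …).
Fourth part goes 6, 0, -18, -72 → -234 → -720 (always 9 more than the first part).
So the next two tuples are [-243 : west : 46 : -234] and [-729 : east : 51 : -720].

[-243 : west : 46 : -234], [-729 : east : 51 : -720]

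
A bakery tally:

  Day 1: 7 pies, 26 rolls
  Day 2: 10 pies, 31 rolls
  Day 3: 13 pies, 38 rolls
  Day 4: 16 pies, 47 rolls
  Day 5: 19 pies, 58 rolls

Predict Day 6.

Pies — +3 each step: 7, 10, 13, 16, 19 → 22.
Rolls — differences are 5, 7, 9, … (increasing by 2 each time): 26, 31, 38, 47, 58 → 71.
So the next line is 22 pies, 71 rolls.

22 pies, 71 rolls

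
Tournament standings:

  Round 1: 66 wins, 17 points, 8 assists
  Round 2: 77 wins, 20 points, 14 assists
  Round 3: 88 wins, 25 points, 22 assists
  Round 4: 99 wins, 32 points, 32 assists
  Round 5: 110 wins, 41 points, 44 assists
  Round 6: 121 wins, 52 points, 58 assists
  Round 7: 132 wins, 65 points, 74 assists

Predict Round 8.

143 wins, 80 points, 92 assists

Wins goes 66, 77, 88, 99, 110, 121, 132 → 143 (+11 each step).
Points — differences are 3, 5, 7, … (increasing by 2 each time): 17, 20, 25, 32, 41, 52, 65 → 80.
Assists goes 8, 14, 22, 32, 44, 58, 74 → 92 (differences are 6, 8, 10, … (increasing by 2 each time)).
So the next line is 143 wins, 80 points, 92 assists.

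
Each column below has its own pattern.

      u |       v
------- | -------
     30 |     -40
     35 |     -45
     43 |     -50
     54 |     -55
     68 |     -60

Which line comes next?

85  -65

Column u: differences are 5, 8, 11, … (increasing by 3 each time); 30, 35, 43, 54, 68 → 85.
Column v — −5 each step: -40, -45, -50, -55, -60 → -65.
Combining the parts gives 85  -65.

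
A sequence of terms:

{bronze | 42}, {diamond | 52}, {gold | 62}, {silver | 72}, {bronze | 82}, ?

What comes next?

{diamond | 92}

For the rank, repeats bronze → diamond → gold → silver: bronze, diamond, gold, silver, bronze → diamond.
Second component goes 42, 52, 62, 72, 82 → 92 (+10 each step).
So the next term is {diamond | 92}.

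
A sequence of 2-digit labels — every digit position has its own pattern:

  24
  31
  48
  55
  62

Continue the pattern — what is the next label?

First digit goes 2, 3, 4, 5, 6 → 7 (+1 each step, mod 10).
For the second digit, −3 each step, mod 10: 4, 1, 8, 5, 2 → 9.
Combining the parts gives 79.

79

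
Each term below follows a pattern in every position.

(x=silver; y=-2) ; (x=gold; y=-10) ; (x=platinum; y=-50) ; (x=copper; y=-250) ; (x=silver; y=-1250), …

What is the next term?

For the x, repeats silver → gold → platinum → copper: silver, gold, platinum, copper, silver → gold.
For the y, ×5 each step: -2, -10, -50, -250, -1250 → -6250.
Putting it together: (x=gold; y=-6250).

(x=gold; y=-6250)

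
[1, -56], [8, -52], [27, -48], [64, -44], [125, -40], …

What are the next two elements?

First value: perfect cubes: 1³, 2³, 3³, …, so 1, 8, 27, 64, 125 → 216 → 343.
Second value: +4 each step; -56, -52, -48, -44, -40 → -36 → -32.
Putting the parts together: [216, -36] and then [343, -32].

[216, -36], [343, -32]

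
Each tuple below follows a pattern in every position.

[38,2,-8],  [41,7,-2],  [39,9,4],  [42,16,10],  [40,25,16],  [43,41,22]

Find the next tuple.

[41,66,28]

For the first entry, alternating steps +3, −2, +3, −2, …: 38, 41, 39, 42, 40, 43 → 41.
For the second entry, each term is the sum of the two before it: 2, 7, 9, 16, 25, 41 → 66.
For the third entry, +6 each step: -8, -2, 4, 10, 16, 22 → 28.
So the next tuple is [41,66,28].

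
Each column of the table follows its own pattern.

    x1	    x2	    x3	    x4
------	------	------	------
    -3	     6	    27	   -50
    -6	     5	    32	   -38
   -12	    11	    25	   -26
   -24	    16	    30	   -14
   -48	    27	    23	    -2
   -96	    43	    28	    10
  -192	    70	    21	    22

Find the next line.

-384  113  26  34

Column x1: ×2 each step; -3, -6, -12, -24, -48, -96, -192 → -384.
Column x2 — each term is the sum of the two before it: 6, 5, 11, 16, 27, 43, 70 → 113.
Column x3: alternating steps +5, −7, +5, −7, …; 27, 32, 25, 30, 23, 28, 21 → 26.
Column x4: +12 each step, so -50, -38, -26, -14, -2, 10, 22 → 34.
Combining the parts gives -384  113  26  34.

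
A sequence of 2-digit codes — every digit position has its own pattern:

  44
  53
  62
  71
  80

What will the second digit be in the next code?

9

Second digit goes 4, 3, 2, 1, 0 → 9 (−1 each step, mod 10).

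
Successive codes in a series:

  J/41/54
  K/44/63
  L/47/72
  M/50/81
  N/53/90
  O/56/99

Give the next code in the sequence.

Letter — letters move forward 1 place in the alphabet: J, K, L, M, N, O → P.
Second component: +3 each step, so 41, 44, 47, 50, 53, 56 → 59.
For the third component, +9 each step: 54, 63, 72, 81, 90, 99 → 108.
So the next code is P/59/108.

P/59/108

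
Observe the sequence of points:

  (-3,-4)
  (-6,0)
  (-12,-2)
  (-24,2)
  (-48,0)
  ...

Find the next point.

(-96,4)

For the first coordinate, ×2 each step: -3, -6, -12, -24, -48 → -96.
Second coordinate: -4, 0, -2, 2, 0 → 4 (alternating steps +4, −2, +4, −2, …).
Combining the parts gives (-96,4).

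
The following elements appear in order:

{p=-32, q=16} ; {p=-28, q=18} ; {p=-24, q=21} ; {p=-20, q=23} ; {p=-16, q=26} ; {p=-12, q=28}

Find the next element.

{p=-8, q=31}

P goes -32, -28, -24, -20, -16, -12 → -8 (+4 each step).
Q: alternating steps +2, +3, +2, +3, …; 16, 18, 21, 23, 26, 28 → 31.
So the next element is {p=-8, q=31}.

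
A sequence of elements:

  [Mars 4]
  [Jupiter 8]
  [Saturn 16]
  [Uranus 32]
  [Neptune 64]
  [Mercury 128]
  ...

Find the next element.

[Venus 256]

Planet: runs through the planets Mercury→Neptune, so Mars, Jupiter, Saturn, Uranus, Neptune, Mercury → Venus.
Second component — ×2 each step: 4, 8, 16, 32, 64, 128 → 256.
Putting it together: [Venus 256].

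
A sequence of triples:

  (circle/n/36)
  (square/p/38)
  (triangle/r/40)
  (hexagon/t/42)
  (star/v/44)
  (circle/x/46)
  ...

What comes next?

Shape: repeats circle → square → triangle → hexagon → star, so circle, square, triangle, hexagon, star, circle → square.
Letter goes n, p, r, t, v, x → z (letters move forward 2 places in the alphabet).
For the third component, +2 each step: 36, 38, 40, 42, 44, 46 → 48.
Combining the parts gives (square/z/48).

(square/z/48)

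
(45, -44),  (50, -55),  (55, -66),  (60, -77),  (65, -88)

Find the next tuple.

(70, -99)

For the first component, +5 each step: 45, 50, 55, 60, 65 → 70.
Second component goes -44, -55, -66, -77, -88 → -99 (−11 each step).
Putting it together: (70, -99).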